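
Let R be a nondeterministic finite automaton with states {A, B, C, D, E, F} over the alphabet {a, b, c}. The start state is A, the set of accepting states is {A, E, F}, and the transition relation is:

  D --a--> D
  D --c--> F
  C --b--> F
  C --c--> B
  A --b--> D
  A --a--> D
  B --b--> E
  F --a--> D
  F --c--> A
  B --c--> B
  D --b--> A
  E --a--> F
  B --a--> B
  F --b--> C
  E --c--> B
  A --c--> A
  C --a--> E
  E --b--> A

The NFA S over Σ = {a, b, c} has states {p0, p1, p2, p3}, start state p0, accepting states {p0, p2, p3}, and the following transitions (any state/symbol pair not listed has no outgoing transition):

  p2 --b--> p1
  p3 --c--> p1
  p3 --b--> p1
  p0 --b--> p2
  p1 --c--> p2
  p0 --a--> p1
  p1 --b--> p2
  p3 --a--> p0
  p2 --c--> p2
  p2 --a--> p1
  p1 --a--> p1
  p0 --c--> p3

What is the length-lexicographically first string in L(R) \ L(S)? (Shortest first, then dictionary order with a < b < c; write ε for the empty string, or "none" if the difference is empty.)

bb

The string bb is accepted by R but not by S.
No shorter string lies in the difference, and bb is the lexicographically first length-2 string in L(R) \ L(S).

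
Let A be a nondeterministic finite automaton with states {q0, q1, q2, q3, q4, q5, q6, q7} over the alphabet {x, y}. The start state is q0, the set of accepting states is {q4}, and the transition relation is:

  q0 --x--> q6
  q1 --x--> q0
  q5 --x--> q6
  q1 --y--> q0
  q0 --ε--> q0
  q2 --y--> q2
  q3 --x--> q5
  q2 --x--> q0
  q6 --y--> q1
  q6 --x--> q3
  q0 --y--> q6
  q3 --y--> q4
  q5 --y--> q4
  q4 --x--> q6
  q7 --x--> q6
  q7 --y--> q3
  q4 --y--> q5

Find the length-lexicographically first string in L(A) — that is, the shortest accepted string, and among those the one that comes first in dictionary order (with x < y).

A breadth-first search from q0 reaches an accepting state first via the path q0 → q6 → q3 → q4 on input xxy.
No string of length < 3 is accepted (BFS exhausts all shorter strings without reaching an accepting state), and xxy is the lexicographically least accepting string of length 3.

xxy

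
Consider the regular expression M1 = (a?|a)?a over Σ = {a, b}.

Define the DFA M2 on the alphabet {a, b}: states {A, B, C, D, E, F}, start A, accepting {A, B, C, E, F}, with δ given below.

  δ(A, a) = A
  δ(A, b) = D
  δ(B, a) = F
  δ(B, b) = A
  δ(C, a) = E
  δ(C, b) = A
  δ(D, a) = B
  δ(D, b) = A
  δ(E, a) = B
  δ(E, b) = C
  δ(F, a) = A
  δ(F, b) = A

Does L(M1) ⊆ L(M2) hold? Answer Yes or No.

Converting the expression M1 to a DFA (subset construction, then merging equivalent states) gives the minimal DFA with states {r0, r1, r2, r3}, start state r0, accepting states {r1, r3} and transitions r0: a→r1, b→r2; r1: a→r3, b→r2; r2: a→r2, b→r2; r3: a→r2, b→r2.
Exploring the product automaton M1 × M2 from the start pair (r0, A), following both machines on each input symbol, reaches 7 state pairs: (r0, A), (r1, A), (r2, D), (r3, A), (r2, B), (r2, A), (r2, F).
M1 accepts in {r1, r3} and M2 accepts in {A, B, C, E, F}. The reachable pairs whose M1-component is accepting are (r1, A), (r3, A); in each of them the M2-component is accepting too, so the product for L(M1) \ L(M2) (M1-component accepting, M2-component rejecting) has no reachable accepting pair and the difference is empty.
Hence every string in L(M1) is also in L(M2).

Yes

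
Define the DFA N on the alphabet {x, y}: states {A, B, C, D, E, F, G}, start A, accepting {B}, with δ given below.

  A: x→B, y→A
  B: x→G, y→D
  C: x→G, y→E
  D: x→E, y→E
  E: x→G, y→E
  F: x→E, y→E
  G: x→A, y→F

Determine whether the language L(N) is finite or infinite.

infinite

State A is reachable from the start and can reach an accepting state, and it lies on the cycle A → A.
Traversing that cycle any number of times yields accepted strings of unbounded length, so the language is infinite.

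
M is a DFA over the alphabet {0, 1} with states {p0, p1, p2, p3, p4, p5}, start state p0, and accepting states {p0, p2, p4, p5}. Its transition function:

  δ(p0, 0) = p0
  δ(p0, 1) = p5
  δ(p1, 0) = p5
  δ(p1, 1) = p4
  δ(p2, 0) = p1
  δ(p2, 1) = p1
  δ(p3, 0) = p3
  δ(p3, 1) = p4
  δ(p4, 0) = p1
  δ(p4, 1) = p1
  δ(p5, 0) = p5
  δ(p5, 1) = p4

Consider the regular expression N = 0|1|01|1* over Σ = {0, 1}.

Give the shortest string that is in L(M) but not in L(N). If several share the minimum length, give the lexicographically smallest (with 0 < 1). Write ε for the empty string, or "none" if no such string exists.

00

The string 00 is accepted by M but not by N.
No shorter string lies in the difference, and 00 is the lexicographically first length-2 string in L(M) \ L(N).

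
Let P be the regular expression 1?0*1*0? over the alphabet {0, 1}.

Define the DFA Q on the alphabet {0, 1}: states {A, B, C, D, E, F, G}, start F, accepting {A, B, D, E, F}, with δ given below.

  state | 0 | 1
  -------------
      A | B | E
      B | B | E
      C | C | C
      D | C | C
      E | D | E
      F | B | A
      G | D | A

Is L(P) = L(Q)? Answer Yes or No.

Yes

Converting the expression P to a DFA (subset construction, then merging equivalent states) gives the minimal DFA with states {p0, p1, p2, p3, p4}, start state p0, accepting states {p0, p1, p2, p3} and transitions p0: 0→p1, 1→p1; p1: 0→p1, 1→p2; p2: 0→p3, 1→p2; p3: 0→p4, 1→p4; p4: 0→p4, 1→p4.
Exploring the product automaton P × Q from the start pair (p0, F), following both machines on each input symbol, reaches 6 state pairs: (p0, F), (p1, B), (p1, A), (p2, E), (p3, D), (p4, C).
P accepts in {p0, p1, p2, p3} and Q accepts in {A, B, D, E, F}. In every reachable pair the two components are either both accepting — (p0, F), (p1, B), (p1, A), (p2, E), (p3, D) — or both non-accepting, so no string is accepted by exactly one of the machines: L(P) \ L(Q) and L(Q) \ L(P) are both empty.
Hence every string is accepted by P iff it is accepted by Q, and the two languages coincide.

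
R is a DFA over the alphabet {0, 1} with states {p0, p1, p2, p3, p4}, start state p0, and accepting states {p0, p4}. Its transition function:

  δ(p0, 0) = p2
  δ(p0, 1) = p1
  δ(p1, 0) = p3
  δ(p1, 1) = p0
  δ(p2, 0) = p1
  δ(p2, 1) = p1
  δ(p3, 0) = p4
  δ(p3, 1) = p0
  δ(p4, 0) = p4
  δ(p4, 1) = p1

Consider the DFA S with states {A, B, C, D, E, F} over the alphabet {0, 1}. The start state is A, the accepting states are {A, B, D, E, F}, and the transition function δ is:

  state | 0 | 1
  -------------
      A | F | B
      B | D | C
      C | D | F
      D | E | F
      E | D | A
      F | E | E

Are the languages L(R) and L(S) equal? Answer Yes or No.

No

The string 11 is accepted by R but rejected by S.
So L(R) ≠ L(S).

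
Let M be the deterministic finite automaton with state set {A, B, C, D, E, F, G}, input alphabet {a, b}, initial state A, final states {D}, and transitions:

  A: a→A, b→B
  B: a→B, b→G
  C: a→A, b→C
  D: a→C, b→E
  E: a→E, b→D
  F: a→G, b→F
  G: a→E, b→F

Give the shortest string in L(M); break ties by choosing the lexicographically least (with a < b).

A breadth-first search from A reaches an accepting state first via the path A → B → G → E → D on input bbab.
No string of length < 4 is accepted (BFS exhausts all shorter strings without reaching an accepting state), and bbab is the lexicographically least accepting string of length 4.

bbab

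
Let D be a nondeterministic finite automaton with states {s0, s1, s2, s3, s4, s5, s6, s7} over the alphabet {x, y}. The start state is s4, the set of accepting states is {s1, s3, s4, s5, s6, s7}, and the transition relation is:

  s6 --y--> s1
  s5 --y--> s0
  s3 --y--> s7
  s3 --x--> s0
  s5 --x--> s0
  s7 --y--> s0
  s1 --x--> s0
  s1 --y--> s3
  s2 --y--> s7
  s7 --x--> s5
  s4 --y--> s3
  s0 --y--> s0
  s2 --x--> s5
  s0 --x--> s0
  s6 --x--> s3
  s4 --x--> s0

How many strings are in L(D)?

The useful subgraph on states {s3, s4, s5, s7} is acyclic, so L(D) is finite; the longest accepting path visits 4 useful states, giving maximum string length 3.
Counting accepting paths from s4 by length: 1 of length 0, 1 of length 1, 1 of length 2, 1 of length 3. Total 4.

4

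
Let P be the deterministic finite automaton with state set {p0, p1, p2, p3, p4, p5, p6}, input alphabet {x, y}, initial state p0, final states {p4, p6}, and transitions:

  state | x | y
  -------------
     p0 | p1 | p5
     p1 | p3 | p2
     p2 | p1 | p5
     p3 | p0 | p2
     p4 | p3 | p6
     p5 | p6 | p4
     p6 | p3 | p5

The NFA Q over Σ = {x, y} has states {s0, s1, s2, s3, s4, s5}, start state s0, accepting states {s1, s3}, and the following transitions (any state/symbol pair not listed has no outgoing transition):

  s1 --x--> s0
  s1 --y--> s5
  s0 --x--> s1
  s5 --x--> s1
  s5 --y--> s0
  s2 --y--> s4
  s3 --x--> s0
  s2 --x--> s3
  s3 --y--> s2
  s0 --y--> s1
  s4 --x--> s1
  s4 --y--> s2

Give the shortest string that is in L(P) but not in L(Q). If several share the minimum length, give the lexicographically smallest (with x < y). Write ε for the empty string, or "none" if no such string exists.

yx

The string yx is accepted by P but not by Q.
No shorter string lies in the difference, and yx is the lexicographically first length-2 string in L(P) \ L(Q).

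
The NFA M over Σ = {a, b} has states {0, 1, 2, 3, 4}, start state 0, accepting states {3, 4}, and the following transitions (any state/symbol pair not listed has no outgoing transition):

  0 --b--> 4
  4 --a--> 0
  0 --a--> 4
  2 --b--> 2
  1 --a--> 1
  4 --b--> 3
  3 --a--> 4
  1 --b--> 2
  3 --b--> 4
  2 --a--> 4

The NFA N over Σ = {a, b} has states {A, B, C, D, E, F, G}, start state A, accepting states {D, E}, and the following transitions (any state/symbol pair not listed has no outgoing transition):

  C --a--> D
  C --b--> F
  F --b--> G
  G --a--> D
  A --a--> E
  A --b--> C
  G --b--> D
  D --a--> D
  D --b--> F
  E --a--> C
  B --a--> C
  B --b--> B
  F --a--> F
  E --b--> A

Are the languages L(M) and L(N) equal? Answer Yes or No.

No

The string b is accepted by M but rejected by N.
So L(M) ≠ L(N).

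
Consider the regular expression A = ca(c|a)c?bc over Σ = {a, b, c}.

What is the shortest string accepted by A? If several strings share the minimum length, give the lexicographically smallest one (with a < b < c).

By inspection of the expression, no string of length less than 5 matches, and caabc is the lexicographically first match of length 5.

caabc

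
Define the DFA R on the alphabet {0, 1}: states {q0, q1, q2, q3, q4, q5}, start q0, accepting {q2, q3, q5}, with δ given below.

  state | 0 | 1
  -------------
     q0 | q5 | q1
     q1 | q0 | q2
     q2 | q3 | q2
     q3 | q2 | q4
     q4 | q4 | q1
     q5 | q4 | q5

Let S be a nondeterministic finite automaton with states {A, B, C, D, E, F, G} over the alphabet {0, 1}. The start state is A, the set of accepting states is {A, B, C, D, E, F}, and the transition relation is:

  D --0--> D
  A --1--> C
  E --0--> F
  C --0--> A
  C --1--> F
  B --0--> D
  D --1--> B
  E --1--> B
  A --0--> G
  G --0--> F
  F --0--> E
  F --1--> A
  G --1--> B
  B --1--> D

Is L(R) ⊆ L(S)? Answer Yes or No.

No

The string 0 is in L(R) but not in L(S).
So L(R) ⊄ L(S).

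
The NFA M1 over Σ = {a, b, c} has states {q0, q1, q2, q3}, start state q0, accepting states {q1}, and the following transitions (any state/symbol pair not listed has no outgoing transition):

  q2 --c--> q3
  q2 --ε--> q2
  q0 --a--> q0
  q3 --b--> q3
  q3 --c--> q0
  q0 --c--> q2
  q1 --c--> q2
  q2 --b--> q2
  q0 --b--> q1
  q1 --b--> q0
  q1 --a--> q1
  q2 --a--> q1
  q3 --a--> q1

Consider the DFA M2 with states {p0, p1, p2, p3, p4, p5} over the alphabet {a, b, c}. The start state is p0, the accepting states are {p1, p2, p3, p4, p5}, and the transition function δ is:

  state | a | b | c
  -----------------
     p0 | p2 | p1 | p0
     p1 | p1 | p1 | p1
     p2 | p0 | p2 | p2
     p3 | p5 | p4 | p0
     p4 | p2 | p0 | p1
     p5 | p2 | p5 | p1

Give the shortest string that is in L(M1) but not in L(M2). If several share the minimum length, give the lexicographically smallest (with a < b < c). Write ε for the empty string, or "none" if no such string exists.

aba

The string aba is accepted by M1 but not by M2.
No shorter string lies in the difference, and aba is the lexicographically first length-3 string in L(M1) \ L(M2).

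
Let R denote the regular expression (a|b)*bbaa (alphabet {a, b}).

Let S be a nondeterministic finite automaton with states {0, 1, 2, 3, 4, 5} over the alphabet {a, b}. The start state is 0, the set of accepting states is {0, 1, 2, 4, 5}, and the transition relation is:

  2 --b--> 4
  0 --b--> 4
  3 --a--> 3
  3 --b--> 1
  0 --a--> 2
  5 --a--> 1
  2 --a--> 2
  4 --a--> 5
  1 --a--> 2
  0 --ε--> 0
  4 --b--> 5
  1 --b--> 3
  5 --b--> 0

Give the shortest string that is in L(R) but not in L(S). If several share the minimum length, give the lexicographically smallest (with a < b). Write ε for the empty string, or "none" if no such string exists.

The string baabbbaa is accepted by R but not by S.
No shorter string lies in the difference, and baabbbaa is the lexicographically first length-8 string in L(R) \ L(S).

baabbbaa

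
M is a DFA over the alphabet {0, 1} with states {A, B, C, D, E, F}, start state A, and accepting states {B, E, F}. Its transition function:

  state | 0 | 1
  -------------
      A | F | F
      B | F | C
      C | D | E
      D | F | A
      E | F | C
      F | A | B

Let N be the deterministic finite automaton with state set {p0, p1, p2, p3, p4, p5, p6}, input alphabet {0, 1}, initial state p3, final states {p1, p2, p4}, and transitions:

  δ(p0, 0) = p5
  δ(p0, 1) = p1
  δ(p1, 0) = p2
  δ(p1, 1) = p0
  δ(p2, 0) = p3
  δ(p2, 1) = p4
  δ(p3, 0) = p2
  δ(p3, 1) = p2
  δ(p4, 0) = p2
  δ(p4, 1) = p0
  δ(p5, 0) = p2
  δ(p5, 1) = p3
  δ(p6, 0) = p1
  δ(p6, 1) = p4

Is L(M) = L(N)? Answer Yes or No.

Yes

Exploring the product automaton M × N from the start pair (A, p3), following both machines on each input symbol, reaches 6 state pairs: (A, p3), (F, p2), (B, p4), (C, p0), (D, p5), (E, p1).
M accepts in {B, E, F} and N accepts in {p1, p2, p4}. In every reachable pair the two components are either both accepting — (F, p2), (B, p4), (E, p1) — or both non-accepting, so no string is accepted by exactly one of the machines: L(M) \ L(N) and L(N) \ L(M) are both empty.
Hence every string is accepted by M iff it is accepted by N, and the two languages coincide.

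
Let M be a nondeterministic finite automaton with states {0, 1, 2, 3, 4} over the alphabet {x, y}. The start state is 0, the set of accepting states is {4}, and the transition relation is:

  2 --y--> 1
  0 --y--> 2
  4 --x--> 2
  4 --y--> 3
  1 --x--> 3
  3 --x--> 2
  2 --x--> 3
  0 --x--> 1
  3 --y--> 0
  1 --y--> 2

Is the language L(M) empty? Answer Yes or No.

The states reachable from the start state are {0, 1, 2, 3}.
None of the accepting states {4} is reachable, so no string is accepted and L(M) = ∅.

Yes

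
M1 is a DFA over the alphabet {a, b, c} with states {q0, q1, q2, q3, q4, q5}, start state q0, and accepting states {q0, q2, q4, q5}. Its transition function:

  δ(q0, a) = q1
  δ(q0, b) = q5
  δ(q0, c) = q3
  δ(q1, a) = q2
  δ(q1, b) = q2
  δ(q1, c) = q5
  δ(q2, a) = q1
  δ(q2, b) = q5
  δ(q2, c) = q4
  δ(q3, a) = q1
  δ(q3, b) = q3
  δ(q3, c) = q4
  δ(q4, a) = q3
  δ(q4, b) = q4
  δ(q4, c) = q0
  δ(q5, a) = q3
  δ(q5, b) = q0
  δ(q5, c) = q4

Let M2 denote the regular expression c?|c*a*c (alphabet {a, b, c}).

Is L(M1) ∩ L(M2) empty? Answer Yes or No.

No

The empty string ε is accepted by both M1 and M2.
Hence L(M1) ∩ L(M2) ≠ ∅.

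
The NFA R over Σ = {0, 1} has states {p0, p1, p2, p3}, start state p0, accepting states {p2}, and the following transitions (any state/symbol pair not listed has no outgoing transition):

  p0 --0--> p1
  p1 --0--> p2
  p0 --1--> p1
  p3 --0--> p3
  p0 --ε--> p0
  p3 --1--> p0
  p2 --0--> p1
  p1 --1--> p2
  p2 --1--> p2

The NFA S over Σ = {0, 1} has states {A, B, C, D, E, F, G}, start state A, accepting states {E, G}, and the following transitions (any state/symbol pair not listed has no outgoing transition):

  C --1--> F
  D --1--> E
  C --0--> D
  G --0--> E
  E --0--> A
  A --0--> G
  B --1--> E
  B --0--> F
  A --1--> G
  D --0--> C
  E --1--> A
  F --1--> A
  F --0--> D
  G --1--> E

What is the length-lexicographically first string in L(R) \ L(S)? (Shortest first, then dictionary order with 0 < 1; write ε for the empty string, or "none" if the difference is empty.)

001

The string 001 is accepted by R but not by S.
No shorter string lies in the difference, and 001 is the lexicographically first length-3 string in L(R) \ L(S).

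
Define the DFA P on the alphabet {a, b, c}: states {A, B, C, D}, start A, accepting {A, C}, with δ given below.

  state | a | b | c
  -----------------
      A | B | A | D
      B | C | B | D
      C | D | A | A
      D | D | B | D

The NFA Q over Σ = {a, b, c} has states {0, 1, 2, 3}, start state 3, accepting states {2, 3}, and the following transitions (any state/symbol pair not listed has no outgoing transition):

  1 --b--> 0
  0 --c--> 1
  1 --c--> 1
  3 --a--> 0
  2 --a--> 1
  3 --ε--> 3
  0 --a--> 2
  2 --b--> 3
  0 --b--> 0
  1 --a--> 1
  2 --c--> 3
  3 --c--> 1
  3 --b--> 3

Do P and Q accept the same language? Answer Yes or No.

Yes

Exploring the product automaton P × Q from the start pair (A, 3), following both machines on each input symbol, reaches 4 state pairs: (A, 3), (B, 0), (D, 1), (C, 2).
P accepts in {A, C} and Q accepts in {2, 3}. In every reachable pair the two components are either both accepting — (A, 3), (C, 2) — or both non-accepting, so no string is accepted by exactly one of the machines: L(P) \ L(Q) and L(Q) \ L(P) are both empty.
Hence every string is accepted by P iff it is accepted by Q, and the two languages coincide.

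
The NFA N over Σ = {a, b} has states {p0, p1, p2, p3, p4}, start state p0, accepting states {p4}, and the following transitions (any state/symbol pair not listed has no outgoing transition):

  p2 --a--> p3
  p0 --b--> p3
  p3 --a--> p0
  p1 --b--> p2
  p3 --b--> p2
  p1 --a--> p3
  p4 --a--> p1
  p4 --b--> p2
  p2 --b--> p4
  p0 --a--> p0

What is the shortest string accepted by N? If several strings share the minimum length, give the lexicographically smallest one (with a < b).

A breadth-first search from p0 reaches an accepting state first via the path p0 → p3 → p2 → p4 on input bbb.
No string of length < 3 is accepted (BFS exhausts all shorter strings without reaching an accepting state), and bbb is the lexicographically least accepting string of length 3.

bbb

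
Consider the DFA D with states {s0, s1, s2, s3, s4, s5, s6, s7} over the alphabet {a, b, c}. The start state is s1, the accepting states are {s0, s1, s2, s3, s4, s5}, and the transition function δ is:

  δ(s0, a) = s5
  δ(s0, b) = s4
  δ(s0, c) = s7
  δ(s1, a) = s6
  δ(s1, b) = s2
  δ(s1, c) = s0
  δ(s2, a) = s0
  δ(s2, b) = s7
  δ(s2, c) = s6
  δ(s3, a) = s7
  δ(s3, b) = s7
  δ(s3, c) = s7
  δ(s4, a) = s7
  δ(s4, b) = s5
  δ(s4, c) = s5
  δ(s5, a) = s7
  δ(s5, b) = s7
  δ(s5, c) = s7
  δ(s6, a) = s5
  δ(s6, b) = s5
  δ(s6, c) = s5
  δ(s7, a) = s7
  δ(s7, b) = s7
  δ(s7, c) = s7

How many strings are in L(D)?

The useful subgraph on states {s0, s1, s2, s4, s5, s6} is acyclic, so L(D) is finite; the longest accepting path visits 5 useful states, giving maximum string length 4.
Counting accepting paths from s1 by length: 1 of length 0, 2 of length 1, 6 of length 2, 7 of length 3, 2 of length 4. Total 18.

18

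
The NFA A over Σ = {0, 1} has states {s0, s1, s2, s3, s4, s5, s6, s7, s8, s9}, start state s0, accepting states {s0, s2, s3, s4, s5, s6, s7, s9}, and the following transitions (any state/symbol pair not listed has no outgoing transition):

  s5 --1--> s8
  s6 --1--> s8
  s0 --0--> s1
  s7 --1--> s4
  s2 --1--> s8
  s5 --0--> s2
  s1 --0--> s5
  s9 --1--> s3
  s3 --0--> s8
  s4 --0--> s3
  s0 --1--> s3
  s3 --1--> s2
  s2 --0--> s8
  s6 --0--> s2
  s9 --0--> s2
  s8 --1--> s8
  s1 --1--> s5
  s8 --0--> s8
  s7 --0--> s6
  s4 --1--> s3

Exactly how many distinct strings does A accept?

The useful subgraph on states {s0, s1, s2, s3, s5} is acyclic, so L(A) is finite; the longest accepting path visits 4 useful states, giving maximum string length 3.
Counting accepting paths from s0 by length: 1 of length 0, 1 of length 1, 3 of length 2, 2 of length 3. Total 7.

7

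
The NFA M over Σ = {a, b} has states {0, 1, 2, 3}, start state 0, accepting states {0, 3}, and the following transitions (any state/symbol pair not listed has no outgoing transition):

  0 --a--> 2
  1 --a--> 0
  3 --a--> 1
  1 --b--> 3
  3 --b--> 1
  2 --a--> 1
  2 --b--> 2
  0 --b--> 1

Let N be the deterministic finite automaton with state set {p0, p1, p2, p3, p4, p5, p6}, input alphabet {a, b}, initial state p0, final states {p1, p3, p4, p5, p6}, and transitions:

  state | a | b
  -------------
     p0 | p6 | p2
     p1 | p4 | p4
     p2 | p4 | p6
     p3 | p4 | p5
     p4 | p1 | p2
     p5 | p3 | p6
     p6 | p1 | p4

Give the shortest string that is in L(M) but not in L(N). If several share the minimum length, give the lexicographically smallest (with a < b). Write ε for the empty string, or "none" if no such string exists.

ε

The empty string ε is accepted by M but not by N.
Since ε is the unique shortest string, it is the required witness.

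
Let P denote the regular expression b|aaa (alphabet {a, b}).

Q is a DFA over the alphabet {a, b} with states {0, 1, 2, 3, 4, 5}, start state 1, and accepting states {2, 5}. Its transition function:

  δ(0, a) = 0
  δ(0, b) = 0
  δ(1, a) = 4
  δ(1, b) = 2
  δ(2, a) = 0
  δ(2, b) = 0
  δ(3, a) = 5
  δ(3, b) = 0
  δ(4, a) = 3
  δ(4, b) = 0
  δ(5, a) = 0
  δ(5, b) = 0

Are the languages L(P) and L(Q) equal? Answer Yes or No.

Yes

Converting the expression P to a DFA (subset construction, then merging equivalent states) gives the minimal DFA with states {p0, p1, p2, p3, p4}, start state p0, accepting states {p2} and transitions p0: a→p1, b→p2; p1: a→p3, b→p4; p2: a→p4, b→p4; p3: a→p2, b→p4; p4: a→p4, b→p4.
Exploring the product automaton P × Q from the start pair (p0, 1), following both machines on each input symbol, reaches 6 state pairs: (p0, 1), (p1, 4), (p2, 2), (p3, 3), (p4, 0), (p2, 5).
P accepts in {p2} and Q accepts in {2, 5}. In every reachable pair the two components are either both accepting — (p2, 2), (p2, 5) — or both non-accepting, so no string is accepted by exactly one of the machines: L(P) \ L(Q) and L(Q) \ L(P) are both empty.
Hence every string is accepted by P iff it is accepted by Q, and the two languages coincide.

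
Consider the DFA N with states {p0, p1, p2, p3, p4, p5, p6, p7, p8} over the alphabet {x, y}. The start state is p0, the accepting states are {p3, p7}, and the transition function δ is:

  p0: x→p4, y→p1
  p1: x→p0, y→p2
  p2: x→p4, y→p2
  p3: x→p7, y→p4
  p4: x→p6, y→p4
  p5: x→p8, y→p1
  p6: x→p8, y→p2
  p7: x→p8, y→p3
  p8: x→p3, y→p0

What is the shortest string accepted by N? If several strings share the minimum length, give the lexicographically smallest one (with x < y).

A breadth-first search from p0 reaches an accepting state first via the path p0 → p4 → p6 → p8 → p3 on input xxxx.
No string of length < 4 is accepted (BFS exhausts all shorter strings without reaching an accepting state), and xxxx is the lexicographically least accepting string of length 4.

xxxx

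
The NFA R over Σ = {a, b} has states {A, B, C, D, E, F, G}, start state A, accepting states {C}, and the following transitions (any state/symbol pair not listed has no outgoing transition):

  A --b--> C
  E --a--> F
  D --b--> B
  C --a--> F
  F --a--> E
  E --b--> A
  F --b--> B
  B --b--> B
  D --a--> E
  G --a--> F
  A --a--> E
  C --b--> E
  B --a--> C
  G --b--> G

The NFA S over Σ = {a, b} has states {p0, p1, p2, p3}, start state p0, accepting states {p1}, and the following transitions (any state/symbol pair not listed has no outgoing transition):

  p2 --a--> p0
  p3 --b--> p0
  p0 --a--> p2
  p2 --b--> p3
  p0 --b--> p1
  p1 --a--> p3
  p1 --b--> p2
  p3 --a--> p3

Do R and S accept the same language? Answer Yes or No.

The string abb is accepted by R but rejected by S.
So L(R) ≠ L(S).

No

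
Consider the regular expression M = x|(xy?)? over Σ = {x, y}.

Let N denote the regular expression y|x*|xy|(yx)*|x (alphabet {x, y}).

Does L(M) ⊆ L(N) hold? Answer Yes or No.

Converting the expression M to a DFA (subset construction, then merging equivalent states) gives the minimal DFA with states {m0, m1, m2, m3}, start state m0, accepting states {m0, m1, m3} and transitions m0: x→m1, y→m2; m1: x→m2, y→m3; m2: x→m2, y→m2; m3: x→m2, y→m2.
Converting the expression N to a DFA (subset construction, then merging equivalent states) gives the minimal DFA with states {n0, n1, n2, n3, n4, n5, n6, n7}, start state n0, accepting states {n0, n1, n2, n3, n4, n5} and transitions n0: x→n1, y→n2; n1: x→n3, y→n4; n2: x→n5, y→n6; n3: x→n3, y→n6; n4: x→n6, y→n6; n5: x→n6, y→n7; n6: x→n6, y→n6; n7: x→n5, y→n6.
Exploring the product automaton M × N from the start pair (m0, n0), following both machines on each input symbol, reaches 8 state pairs: (m0, n0), (m1, n1), (m2, n2), (m2, n3), (m3, n4), (m2, n5), (m2, n6), (m2, n7).
M accepts in {m0, m1, m3} and N accepts in {n0, n1, n2, n3, n4, n5}. The reachable pairs whose M-component is accepting are (m0, n0), (m1, n1), (m3, n4); in each of them the N-component is accepting too, so the product for L(M) \ L(N) (M-component accepting, N-component rejecting) has no reachable accepting pair and the difference is empty.
Hence every string in L(M) is also in L(N).

Yes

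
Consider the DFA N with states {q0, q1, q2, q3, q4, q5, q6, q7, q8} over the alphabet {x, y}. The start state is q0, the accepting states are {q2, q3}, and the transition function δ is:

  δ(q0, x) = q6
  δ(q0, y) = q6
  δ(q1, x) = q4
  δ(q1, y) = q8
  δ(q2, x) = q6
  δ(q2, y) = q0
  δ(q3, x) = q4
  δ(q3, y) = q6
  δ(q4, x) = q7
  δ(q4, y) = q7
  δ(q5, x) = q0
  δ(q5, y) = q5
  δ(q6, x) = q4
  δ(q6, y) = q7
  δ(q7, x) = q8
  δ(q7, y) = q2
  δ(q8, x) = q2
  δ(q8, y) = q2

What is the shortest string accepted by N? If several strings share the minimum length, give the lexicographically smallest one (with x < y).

A breadth-first search from q0 reaches an accepting state first via the path q0 → q6 → q7 → q2 on input xyy.
No string of length < 3 is accepted (BFS exhausts all shorter strings without reaching an accepting state), and xyy is the lexicographically least accepting string of length 3.

xyy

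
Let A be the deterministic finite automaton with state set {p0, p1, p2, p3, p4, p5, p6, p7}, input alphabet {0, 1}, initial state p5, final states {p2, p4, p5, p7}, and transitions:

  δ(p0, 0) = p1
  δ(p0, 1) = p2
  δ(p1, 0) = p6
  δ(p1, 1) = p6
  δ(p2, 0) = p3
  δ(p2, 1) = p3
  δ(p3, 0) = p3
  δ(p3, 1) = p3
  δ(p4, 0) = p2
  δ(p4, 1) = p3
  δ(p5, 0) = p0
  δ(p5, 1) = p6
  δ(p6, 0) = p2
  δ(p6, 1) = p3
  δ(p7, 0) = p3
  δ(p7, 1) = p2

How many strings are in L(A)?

The useful subgraph on states {p0, p1, p2, p5, p6} is acyclic, so L(A) is finite; the longest accepting path visits 5 useful states, giving maximum string length 4.
Counting accepting paths from p5 by length: 1 of length 0, 2 of length 2, 2 of length 4. Total 5.

5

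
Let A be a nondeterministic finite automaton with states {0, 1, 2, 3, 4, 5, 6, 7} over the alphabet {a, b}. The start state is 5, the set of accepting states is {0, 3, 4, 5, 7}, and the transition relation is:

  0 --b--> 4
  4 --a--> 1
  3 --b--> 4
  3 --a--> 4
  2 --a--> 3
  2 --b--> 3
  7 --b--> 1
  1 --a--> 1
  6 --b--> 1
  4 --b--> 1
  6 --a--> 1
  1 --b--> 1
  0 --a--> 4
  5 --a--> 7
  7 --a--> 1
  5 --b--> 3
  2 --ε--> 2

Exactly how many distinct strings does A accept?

5

The useful subgraph on states {3, 4, 5, 7} is acyclic, so L(A) is finite; the longest accepting path visits 3 useful states, giving maximum string length 2.
Counting accepting paths from 5 by length: 1 of length 0, 2 of length 1, 2 of length 2. Total 5.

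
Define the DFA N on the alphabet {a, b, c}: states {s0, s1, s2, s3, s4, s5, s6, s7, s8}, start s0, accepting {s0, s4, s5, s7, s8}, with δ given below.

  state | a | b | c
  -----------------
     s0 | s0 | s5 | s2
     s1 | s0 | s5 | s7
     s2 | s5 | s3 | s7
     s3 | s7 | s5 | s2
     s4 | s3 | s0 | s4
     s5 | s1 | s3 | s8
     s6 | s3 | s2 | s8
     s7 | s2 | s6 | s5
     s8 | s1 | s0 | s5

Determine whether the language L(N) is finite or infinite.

State s0 is reachable from the start and can reach an accepting state, and it lies on the cycle s0 → s0.
Traversing that cycle any number of times yields accepted strings of unbounded length, so the language is infinite.

infinite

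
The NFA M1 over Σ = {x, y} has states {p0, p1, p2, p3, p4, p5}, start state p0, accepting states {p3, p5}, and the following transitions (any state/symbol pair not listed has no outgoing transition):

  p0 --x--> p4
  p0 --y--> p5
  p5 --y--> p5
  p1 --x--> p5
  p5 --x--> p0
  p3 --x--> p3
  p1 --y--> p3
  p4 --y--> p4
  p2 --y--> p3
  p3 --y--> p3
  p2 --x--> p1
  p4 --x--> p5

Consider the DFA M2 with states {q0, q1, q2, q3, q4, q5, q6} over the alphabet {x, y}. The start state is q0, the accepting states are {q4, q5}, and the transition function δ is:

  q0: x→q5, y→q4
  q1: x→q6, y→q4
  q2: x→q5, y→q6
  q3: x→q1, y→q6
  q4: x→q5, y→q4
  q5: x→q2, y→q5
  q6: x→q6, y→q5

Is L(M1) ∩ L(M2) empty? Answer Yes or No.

No

The string y is accepted by both M1 and M2.
Hence L(M1) ∩ L(M2) ≠ ∅.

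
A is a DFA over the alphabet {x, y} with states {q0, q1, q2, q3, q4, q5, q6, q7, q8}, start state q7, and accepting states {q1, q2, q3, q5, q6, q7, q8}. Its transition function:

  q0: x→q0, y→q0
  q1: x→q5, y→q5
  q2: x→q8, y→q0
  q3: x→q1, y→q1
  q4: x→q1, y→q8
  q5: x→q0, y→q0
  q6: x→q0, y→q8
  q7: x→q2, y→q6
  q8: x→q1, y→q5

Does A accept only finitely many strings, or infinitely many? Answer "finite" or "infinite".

The useful states (reachable from q7 and able to reach an accepting state) are {q1, q2, q5, q6, q7, q8}.
Restricted to these states the transition graph has no cycle, so every accepting path has bounded length and L is finite.

finite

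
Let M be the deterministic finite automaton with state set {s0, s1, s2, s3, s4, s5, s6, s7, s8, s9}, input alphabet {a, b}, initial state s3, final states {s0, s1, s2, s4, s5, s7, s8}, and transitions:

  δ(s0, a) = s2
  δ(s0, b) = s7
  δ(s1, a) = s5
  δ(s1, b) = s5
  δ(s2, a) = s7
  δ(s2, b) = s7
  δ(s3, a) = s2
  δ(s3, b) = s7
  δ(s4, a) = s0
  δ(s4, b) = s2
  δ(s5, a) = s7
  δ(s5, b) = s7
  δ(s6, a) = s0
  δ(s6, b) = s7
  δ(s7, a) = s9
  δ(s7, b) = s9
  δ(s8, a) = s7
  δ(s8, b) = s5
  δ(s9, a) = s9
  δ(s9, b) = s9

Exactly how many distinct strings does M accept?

The useful subgraph on states {s2, s3, s7} is acyclic, so L(M) is finite; the longest accepting path visits 3 useful states, giving maximum string length 2.
Counting accepting paths from s3 by length: 2 of length 1, 2 of length 2. Total 4.

4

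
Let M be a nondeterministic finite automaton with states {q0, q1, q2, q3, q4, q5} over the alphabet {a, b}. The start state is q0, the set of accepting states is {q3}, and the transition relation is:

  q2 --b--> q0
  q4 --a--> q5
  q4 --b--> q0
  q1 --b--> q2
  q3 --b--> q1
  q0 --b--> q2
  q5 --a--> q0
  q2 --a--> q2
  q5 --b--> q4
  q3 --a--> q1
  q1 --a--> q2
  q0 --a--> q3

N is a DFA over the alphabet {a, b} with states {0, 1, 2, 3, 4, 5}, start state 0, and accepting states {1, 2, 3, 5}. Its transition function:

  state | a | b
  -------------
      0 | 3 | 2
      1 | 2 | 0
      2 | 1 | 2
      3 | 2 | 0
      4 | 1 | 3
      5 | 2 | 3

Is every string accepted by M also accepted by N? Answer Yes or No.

Exploring the product automaton M × N from the start pair (q0, 0), following both machines on each input symbol, reaches 9 state pairs: (q0, 0), (q3, 3), (q2, 2), (q1, 2), (q1, 0), (q2, 1), (q0, 2), (q2, 3), (q3, 1).
M accepts in {q3} and N accepts in {1, 2, 3, 5}. The reachable pairs whose M-component is accepting are (q3, 3), (q3, 1); in each of them the N-component is accepting too, so the product for L(M) \ L(N) (M-component accepting, N-component rejecting) has no reachable accepting pair and the difference is empty.
Hence every string in L(M) is also in L(N).

Yes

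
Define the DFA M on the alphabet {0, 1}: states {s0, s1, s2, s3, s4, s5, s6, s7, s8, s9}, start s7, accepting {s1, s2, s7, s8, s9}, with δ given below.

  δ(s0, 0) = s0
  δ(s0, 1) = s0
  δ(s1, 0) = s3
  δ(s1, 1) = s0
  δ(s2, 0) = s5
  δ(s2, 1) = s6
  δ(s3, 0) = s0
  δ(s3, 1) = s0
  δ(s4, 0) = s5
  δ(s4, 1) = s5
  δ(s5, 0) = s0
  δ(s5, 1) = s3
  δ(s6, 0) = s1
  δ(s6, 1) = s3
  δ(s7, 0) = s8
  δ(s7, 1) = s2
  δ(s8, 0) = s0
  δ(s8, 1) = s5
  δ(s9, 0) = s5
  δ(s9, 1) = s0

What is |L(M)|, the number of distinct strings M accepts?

The useful subgraph on states {s1, s2, s6, s7, s8} is acyclic, so L(M) is finite; the longest accepting path visits 4 useful states, giving maximum string length 3.
Counting accepting paths from s7 by length: 1 of length 0, 2 of length 1, 1 of length 3. Total 4.

4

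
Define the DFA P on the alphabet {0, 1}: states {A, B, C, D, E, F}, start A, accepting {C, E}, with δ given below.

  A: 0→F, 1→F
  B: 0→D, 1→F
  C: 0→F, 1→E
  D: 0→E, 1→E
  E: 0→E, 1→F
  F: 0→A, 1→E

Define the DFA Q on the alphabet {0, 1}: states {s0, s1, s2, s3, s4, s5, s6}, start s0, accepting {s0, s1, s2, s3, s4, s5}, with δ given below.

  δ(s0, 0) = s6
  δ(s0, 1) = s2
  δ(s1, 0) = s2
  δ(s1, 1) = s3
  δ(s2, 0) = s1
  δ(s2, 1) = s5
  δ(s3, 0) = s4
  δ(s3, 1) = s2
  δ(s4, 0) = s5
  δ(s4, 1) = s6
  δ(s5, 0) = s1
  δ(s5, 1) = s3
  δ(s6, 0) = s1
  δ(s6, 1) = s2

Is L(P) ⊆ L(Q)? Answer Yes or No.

Yes

Exploring the product automaton P × Q from the start pair (A, s0), following both machines on each input symbol, reaches 12 state pairs: (A, s0), (F, s6), (F, s2), (A, s1), (E, s2), (E, s5), (F, s3), (E, s1), (F, s5), (A, s4), (E, s3), (E, s4).
P accepts in {C, E} and Q accepts in {s0, s1, s2, s3, s4, s5}. The reachable pairs whose P-component is accepting are (E, s2), (E, s5), (E, s1), (E, s3), (E, s4); in each of them the Q-component is accepting too, so the product for L(P) \ L(Q) (P-component accepting, Q-component rejecting) has no reachable accepting pair and the difference is empty.
Hence every string in L(P) is also in L(Q).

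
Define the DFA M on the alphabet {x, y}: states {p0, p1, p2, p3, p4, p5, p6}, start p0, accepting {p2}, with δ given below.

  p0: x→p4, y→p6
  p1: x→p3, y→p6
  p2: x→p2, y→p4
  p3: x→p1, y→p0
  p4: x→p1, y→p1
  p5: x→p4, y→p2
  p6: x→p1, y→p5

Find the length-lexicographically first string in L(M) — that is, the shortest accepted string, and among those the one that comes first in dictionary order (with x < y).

yyy

A breadth-first search from p0 reaches an accepting state first via the path p0 → p6 → p5 → p2 on input yyy.
No string of length < 3 is accepted (BFS exhausts all shorter strings without reaching an accepting state), and yyy is the lexicographically least accepting string of length 3.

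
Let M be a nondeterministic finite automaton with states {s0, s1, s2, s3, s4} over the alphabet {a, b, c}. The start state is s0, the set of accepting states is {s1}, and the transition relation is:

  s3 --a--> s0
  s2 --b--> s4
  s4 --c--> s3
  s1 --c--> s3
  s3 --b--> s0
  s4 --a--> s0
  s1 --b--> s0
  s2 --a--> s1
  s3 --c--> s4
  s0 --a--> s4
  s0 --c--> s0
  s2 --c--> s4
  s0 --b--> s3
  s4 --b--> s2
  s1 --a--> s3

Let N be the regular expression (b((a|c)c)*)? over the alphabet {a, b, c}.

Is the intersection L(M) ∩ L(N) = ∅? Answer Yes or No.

Yes

Converting the expression N to a DFA (subset construction, then merging equivalent states) gives the minimal DFA with states {n0, n1, n2, n3}, start state n0, accepting states {n0, n2} and transitions n0: a→n1, b→n2, c→n1; n1: a→n1, b→n1, c→n1; n2: a→n3, b→n1, c→n3; n3: a→n1, b→n1, c→n2.
Exploring the product automaton M × N from the start pair (s0, n0), following both machines on each input symbol, reaches 10 state pairs: (s0, n0), (s4, n1), (s3, n2), (s0, n1), (s2, n1), (s3, n1), (s0, n3), (s4, n3), (s1, n1), (s0, n2).
M accepts in {s1} and N accepts in {n0, n2}; no reachable pair has both components accepting, so no string drives both machines to acceptance simultaneously and L(M) ∩ L(N) = ∅.
So no string is accepted by both, and the intersection is empty.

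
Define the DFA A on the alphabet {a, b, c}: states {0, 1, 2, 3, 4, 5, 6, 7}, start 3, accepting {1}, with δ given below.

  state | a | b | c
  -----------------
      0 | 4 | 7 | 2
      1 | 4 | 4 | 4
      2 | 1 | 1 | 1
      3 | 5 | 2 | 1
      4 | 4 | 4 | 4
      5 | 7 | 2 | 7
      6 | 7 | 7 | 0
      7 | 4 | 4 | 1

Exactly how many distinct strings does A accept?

The useful subgraph on states {1, 2, 3, 5, 7} is acyclic, so L(A) is finite; the longest accepting path visits 4 useful states, giving maximum string length 3.
Counting accepting paths from 3 by length: 1 of length 1, 3 of length 2, 5 of length 3. Total 9.

9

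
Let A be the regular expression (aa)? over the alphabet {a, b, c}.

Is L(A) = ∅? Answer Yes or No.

The empty string ε matches the expression, so it belongs to L(A).
Since L(A) contains at least one string, it is not empty.

No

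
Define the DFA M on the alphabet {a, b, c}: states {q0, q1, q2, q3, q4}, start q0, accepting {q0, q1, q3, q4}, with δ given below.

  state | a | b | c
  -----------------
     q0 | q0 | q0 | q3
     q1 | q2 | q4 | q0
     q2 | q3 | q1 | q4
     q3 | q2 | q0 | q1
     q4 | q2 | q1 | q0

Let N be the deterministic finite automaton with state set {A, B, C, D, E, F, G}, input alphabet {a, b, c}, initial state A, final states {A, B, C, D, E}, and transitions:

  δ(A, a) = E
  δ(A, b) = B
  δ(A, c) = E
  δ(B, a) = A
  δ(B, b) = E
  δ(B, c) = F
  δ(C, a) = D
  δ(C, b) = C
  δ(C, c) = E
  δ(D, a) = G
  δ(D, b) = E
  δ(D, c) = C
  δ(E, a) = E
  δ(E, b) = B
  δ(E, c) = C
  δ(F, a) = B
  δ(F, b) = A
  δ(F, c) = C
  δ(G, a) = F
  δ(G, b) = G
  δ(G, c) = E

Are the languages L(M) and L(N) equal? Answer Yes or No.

The string bc is accepted by M but rejected by N.
So L(M) ≠ L(N).

No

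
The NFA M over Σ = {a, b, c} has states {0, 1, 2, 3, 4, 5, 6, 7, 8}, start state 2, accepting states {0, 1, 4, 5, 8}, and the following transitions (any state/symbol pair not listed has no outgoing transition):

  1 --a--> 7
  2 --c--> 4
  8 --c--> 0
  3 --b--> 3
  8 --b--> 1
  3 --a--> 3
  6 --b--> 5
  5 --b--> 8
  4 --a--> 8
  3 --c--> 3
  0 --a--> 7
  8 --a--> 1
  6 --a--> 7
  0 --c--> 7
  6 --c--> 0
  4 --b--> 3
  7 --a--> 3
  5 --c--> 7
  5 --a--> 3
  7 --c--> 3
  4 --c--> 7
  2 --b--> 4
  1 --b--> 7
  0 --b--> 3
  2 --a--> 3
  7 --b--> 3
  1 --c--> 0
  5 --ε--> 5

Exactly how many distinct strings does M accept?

14

The useful subgraph on states {0, 1, 2, 4, 8} is acyclic, so L(M) is finite; the longest accepting path visits 5 useful states, giving maximum string length 4.
Counting accepting paths from 2 by length: 2 of length 1, 2 of length 2, 6 of length 3, 4 of length 4. Total 14.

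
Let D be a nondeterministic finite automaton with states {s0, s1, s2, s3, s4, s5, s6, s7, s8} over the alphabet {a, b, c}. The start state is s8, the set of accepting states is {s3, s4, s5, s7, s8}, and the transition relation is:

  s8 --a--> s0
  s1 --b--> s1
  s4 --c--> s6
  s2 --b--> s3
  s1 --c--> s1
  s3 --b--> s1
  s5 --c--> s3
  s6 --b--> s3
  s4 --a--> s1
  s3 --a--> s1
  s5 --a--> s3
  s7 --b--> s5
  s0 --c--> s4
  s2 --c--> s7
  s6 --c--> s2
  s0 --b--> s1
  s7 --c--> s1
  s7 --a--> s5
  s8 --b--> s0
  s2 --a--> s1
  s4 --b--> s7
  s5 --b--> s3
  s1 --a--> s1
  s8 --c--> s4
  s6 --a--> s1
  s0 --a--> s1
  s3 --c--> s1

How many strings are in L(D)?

The useful subgraph on states {s0, s2, s3, s4, s5, s6, s7, s8} is acyclic, so L(D) is finite; the longest accepting path visits 8 useful states, giving maximum string length 7.
Counting accepting paths from s8 by length: 1 of length 0, 1 of length 1, 3 of length 2, 5 of length 3, 14 of length 4, 18 of length 5, 10 of length 6, 12 of length 7. Total 64.

64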